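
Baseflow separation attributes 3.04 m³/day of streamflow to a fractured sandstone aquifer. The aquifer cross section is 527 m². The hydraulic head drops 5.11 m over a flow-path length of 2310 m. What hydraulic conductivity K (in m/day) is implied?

Hydraulic gradient i = Δh / L = 5.11 / 2310 = 0.002212.
From Q = K·A·i, K = Q / (A·i) = 3.04 / (527.0 × 0.002212) = 2.608 m/day.

2.61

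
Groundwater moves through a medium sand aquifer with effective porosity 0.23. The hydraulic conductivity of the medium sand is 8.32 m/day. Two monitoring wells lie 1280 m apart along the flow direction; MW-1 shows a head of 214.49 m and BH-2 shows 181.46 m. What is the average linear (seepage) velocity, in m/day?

0.933

Hydraulic gradient i = (214.49 − 181.46) / 1280 = 33.03 / 1280 = 0.02580.
Darcy flux q = K · i = 8.320 × 0.02580 = 0.2147 m/day.
Seepage velocity v = q / n_e = 0.2147 / 0.23 = 0.9335 m/day.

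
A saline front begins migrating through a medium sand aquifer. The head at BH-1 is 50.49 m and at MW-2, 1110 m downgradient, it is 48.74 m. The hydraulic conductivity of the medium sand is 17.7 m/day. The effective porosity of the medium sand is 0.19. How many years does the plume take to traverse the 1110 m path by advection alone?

Hydraulic gradient i = (50.49 − 48.74) / 1110 = 1.75 / 1110 = 0.001577.
Darcy flux q = K · i = 17.70 × 0.001577 = 0.02791 m/day.
Seepage velocity v = q / n_e = 0.02791 / 0.19 = 0.1469 m/day.
Travel time t = L / v = 1110 / 0.1469 = 7558 days = 20.69 years.

20.7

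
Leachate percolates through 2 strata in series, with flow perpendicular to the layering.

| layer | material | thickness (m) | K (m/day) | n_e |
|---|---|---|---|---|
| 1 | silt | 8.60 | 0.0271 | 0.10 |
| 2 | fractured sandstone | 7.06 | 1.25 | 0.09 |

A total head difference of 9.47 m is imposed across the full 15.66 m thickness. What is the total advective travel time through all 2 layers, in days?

51.0

With flow normal to the layers, continuity requires the same specific discharge q through every layer.
Σ(b_i/K_i) = 8.60/0.0271 + 7.06/1.25 = 323.0 d.
q = Δh / Σ(b_i/K_i) = 9.47 / 323.0 = 0.02932 m/day.
In each layer the seepage velocity is v_i = q/n_i, so the layer transit time is t_i = b_i·n_i / q:
  layer 1 (silt): t_1 = 8.60 × 0.10 / 0.02932 = 29.33 d
  layer 2 (fractured sandstone): t_2 = 7.06 × 0.09 / 0.02932 = 21.67 d
Total t = Σ t_i = 51.00 days.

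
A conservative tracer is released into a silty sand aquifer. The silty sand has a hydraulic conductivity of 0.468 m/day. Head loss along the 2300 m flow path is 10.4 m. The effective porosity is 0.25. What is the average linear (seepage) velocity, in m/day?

Hydraulic gradient i = Δh / L = 10.4 / 2300 = 0.004522.
Darcy flux q = K · i = 0.4680 × 0.004522 = 0.002116 m/day.
Seepage velocity v = q / n_e = 0.002116 / 0.25 = 0.008465 m/day.

0.00846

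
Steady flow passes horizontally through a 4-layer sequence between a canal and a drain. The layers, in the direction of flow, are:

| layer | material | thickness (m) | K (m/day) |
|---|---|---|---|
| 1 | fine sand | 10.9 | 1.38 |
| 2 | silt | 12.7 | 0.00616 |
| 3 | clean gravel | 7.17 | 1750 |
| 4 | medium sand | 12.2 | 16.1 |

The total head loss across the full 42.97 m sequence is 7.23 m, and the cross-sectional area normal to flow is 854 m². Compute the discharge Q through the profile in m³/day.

2.98

Flow is perpendicular to layering, so the layers act in series and the equivalent K is the thickness-weighted harmonic mean.
Total thickness L = 10.9 + 12.7 + 7.17 + 12.2 = 42.97 m.
Σ(b_i/K_i) = 10.9/1.38 + 12.7/0.00616 + 7.17/1750 + 12.2/16.1 = 2070 d.
K_eq = L / Σ(b_i/K_i) = 42.97 / 2070 = 0.02075 m/day.
Q = K_eq · A · (Δh/L) = 0.02075 × 854 × (7.23/42.97) = 2.982 m³/day.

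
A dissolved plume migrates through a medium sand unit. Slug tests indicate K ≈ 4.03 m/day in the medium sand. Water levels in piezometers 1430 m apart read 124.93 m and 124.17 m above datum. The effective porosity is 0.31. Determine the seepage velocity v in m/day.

Hydraulic gradient i = (124.93 − 124.17) / 1430 = 0.76 / 1430 = 0.0005315.
Darcy flux q = K · i = 4.030 × 0.0005315 = 0.002142 m/day.
Seepage velocity v = q / n_e = 0.002142 / 0.31 = 0.006909 m/day.

0.00691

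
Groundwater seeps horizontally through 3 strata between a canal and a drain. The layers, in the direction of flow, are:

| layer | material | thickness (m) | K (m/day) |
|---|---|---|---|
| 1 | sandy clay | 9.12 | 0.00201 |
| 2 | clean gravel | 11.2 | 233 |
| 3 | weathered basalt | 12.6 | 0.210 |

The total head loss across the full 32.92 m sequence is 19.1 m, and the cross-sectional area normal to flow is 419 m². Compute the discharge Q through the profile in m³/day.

1.74

Flow is perpendicular to layering, so the layers act in series and the equivalent K is the thickness-weighted harmonic mean.
Total thickness L = 9.12 + 11.2 + 12.6 = 32.92 m.
Σ(b_i/K_i) = 9.12/0.00201 + 11.2/233 + 12.6/0.210 = 4597 d.
K_eq = L / Σ(b_i/K_i) = 32.92 / 4597 = 0.007161 m/day.
Q = K_eq · A · (Δh/L) = 0.007161 × 419 × (19.1/32.92) = 1.741 m³/day.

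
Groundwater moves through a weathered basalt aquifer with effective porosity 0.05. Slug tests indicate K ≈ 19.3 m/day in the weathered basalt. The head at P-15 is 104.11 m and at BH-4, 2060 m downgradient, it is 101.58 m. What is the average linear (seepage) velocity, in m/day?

0.474

Hydraulic gradient i = (104.11 − 101.58) / 2060 = 2.53 / 2060 = 0.001228.
Darcy flux q = K · i = 19.30 × 0.001228 = 0.02370 m/day.
Seepage velocity v = q / n_e = 0.02370 / 0.05 = 0.4741 m/day.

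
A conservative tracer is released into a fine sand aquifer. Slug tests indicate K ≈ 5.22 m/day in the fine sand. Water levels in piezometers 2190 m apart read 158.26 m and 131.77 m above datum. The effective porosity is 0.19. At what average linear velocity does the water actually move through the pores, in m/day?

Hydraulic gradient i = (158.26 − 131.77) / 2190 = 26.49 / 2190 = 0.01210.
Darcy flux q = K · i = 5.220 × 0.01210 = 0.06314 m/day.
Seepage velocity v = q / n_e = 0.06314 / 0.19 = 0.3323 m/day.

0.332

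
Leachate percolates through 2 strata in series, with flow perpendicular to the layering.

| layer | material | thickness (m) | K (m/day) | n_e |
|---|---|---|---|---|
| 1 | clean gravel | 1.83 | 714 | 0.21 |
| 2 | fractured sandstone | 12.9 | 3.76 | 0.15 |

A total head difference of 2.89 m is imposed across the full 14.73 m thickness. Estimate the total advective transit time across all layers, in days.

With flow normal to the layers, continuity requires the same specific discharge q through every layer.
Σ(b_i/K_i) = 1.83/714 + 12.9/3.76 = 3.433 d.
q = Δh / Σ(b_i/K_i) = 2.89 / 3.433 = 0.8417 m/day.
In each layer the seepage velocity is v_i = q/n_i, so the layer transit time is t_i = b_i·n_i / q:
  layer 1 (clean gravel): t_1 = 1.83 × 0.21 / 0.8417 = 0.4566 d
  layer 2 (fractured sandstone): t_2 = 12.9 × 0.15 / 0.8417 = 2.299 d
Total t = Σ t_i = 2.755 days.

2.76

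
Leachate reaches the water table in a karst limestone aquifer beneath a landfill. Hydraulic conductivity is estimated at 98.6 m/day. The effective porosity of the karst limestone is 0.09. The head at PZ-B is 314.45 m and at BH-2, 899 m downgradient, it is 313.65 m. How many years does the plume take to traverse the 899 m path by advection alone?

2.52

Hydraulic gradient i = (314.45 − 313.65) / 899 = 0.8 / 899 = 0.0008899.
Darcy flux q = K · i = 98.60 × 0.0008899 = 0.08774 m/day.
Seepage velocity v = q / n_e = 0.08774 / 0.09 = 0.9749 m/day.
Travel time t = L / v = 899 / 0.9749 = 922.1 days = 2.525 years.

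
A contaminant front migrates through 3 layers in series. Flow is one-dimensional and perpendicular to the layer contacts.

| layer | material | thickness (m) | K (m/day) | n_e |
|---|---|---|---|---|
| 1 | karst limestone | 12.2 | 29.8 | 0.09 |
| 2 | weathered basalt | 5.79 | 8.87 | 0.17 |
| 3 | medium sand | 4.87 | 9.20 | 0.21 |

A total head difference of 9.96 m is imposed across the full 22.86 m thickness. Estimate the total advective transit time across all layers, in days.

With flow normal to the layers, continuity requires the same specific discharge q through every layer.
Σ(b_i/K_i) = 12.2/29.8 + 5.79/8.87 + 4.87/9.20 = 1.592 d.
q = Δh / Σ(b_i/K_i) = 9.96 / 1.592 = 6.258 m/day.
In each layer the seepage velocity is v_i = q/n_i, so the layer transit time is t_i = b_i·n_i / q:
  layer 1 (karst limestone): t_1 = 12.2 × 0.09 / 6.258 = 0.1754 d
  layer 2 (weathered basalt): t_2 = 5.79 × 0.17 / 6.258 = 0.1573 d
  layer 3 (medium sand): t_3 = 4.87 × 0.21 / 6.258 = 0.1634 d
Total t = Σ t_i = 0.4961 days.

0.496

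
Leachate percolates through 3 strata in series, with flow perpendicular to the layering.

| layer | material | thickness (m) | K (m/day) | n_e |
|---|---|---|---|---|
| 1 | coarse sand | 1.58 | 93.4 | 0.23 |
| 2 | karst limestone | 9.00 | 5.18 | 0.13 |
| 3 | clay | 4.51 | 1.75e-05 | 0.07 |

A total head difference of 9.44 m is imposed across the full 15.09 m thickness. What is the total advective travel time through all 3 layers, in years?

138

With flow normal to the layers, continuity requires the same specific discharge q through every layer.
Σ(b_i/K_i) = 1.58/93.4 + 9.00/5.18 + 4.51/1.75e-05 = 2.577e+05 d.
q = Δh / Σ(b_i/K_i) = 9.44 / 2.577e+05 = 3.663e-05 m/day.
In each layer the seepage velocity is v_i = q/n_i, so the layer transit time is t_i = b_i·n_i / q:
  layer 1 (coarse sand): t_1 = 1.58 × 0.23 / 3.663e-05 = 9921 d
  layer 2 (karst limestone): t_2 = 9.00 × 0.13 / 3.663e-05 = 31942 d
  layer 3 (clay): t_3 = 4.51 × 0.07 / 3.663e-05 = 8619 d
Total t = Σ t_i = 50481 days = 138.2 years.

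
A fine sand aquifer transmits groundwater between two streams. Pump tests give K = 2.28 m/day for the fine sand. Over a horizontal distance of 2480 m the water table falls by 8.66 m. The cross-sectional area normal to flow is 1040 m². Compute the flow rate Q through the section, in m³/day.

Hydraulic gradient i = Δh / L = 8.66 / 2480 = 0.003492.
Darcy's law: Q = K · A · i = 2.280 × 1040 × 0.003492 = 8.280 m³/day.

8.28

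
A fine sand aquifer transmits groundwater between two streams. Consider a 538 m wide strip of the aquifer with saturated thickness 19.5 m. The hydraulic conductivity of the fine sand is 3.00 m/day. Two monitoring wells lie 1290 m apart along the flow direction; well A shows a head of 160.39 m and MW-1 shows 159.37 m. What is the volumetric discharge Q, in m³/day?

Cross-sectional area A = 538 × 19.5 = 10491 m².
Hydraulic gradient i = (160.39 − 159.37) / 1290 = 1.02 / 1290 = 0.0007907.
Darcy's law: Q = K · A · i = 3.000 × 10491 × 0.0007907 = 24.89 m³/day.

24.9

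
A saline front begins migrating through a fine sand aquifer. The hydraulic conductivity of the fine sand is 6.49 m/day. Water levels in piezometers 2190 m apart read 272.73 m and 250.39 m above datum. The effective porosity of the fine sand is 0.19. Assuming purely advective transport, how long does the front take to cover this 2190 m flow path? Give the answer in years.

Hydraulic gradient i = (272.73 − 250.39) / 2190 = 22.34 / 2190 = 0.01020.
Darcy flux q = K · i = 6.490 × 0.01020 = 0.06620 m/day.
Seepage velocity v = q / n_e = 0.06620 / 0.19 = 0.3484 m/day.
Travel time t = L / v = 2190 / 0.3484 = 6285 days = 17.21 years.

17.2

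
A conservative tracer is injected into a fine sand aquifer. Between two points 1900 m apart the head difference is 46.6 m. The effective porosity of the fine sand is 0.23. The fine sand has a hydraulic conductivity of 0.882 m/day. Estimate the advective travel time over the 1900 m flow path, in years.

Hydraulic gradient i = Δh / L = 46.6 / 1900 = 0.02453.
Darcy flux q = K · i = 0.8820 × 0.02453 = 0.02163 m/day.
Seepage velocity v = q / n_e = 0.02163 / 0.23 = 0.09405 m/day.
Travel time t = L / v = 1900 / 0.09405 = 20201 days = 55.31 years.

55.3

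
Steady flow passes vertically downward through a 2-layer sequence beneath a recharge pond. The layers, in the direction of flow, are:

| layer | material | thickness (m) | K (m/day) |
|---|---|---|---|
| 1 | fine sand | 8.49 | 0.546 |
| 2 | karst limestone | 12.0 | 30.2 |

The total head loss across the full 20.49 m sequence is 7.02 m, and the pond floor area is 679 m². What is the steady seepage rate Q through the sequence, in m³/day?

299

Flow is perpendicular to layering, so the layers act in series and the equivalent K is the thickness-weighted harmonic mean.
Total thickness L = 8.49 + 12.0 = 20.49 m.
Σ(b_i/K_i) = 8.49/0.546 + 12.0/30.2 = 15.95 d.
K_eq = L / Σ(b_i/K_i) = 20.49 / 15.95 = 1.285 m/day.
Q = K_eq · A · (Δh/L) = 1.285 × 679 × (7.02/20.49) = 298.9 m³/day.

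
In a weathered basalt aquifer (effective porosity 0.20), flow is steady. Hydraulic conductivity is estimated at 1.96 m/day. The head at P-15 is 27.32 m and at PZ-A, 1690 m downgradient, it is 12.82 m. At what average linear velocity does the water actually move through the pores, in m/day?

Hydraulic gradient i = (27.32 − 12.82) / 1690 = 14.5 / 1690 = 0.008580.
Darcy flux q = K · i = 1.960 × 0.008580 = 0.01682 m/day.
Seepage velocity v = q / n_e = 0.01682 / 0.20 = 0.08408 m/day.

0.0841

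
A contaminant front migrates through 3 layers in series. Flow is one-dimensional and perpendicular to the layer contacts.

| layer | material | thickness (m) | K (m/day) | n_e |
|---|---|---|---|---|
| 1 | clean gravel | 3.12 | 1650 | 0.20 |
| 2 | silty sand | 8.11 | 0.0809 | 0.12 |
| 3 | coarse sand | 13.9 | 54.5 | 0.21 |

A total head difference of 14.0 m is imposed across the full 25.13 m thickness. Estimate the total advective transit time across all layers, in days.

32.4

With flow normal to the layers, continuity requires the same specific discharge q through every layer.
Σ(b_i/K_i) = 3.12/1650 + 8.11/0.0809 + 13.9/54.5 = 100.5 d.
q = Δh / Σ(b_i/K_i) = 14.0 / 100.5 = 0.1393 m/day.
In each layer the seepage velocity is v_i = q/n_i, so the layer transit time is t_i = b_i·n_i / q:
  layer 1 (clean gravel): t_1 = 3.12 × 0.20 / 0.1393 = 4.480 d
  layer 2 (silty sand): t_2 = 8.11 × 0.12 / 0.1393 = 6.986 d
  layer 3 (coarse sand): t_3 = 13.9 × 0.21 / 0.1393 = 20.96 d
Total t = Σ t_i = 32.42 days.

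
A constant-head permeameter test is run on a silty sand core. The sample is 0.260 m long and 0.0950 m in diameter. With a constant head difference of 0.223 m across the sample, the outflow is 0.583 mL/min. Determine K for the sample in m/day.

Cross-sectional area A = π·(d/2)² = π × (0.0950/2)² = 0.007088 m².
Convert discharge: 0.583 mL/min = 9.717e-09 m³/s.
Darcy's law rearranged: K = Q·L / (A·Δh) = 9.717e-09 × 0.260 / (0.007088 × 0.223) = 1.598e-06 m/s = 0.1381 m/day.

0.138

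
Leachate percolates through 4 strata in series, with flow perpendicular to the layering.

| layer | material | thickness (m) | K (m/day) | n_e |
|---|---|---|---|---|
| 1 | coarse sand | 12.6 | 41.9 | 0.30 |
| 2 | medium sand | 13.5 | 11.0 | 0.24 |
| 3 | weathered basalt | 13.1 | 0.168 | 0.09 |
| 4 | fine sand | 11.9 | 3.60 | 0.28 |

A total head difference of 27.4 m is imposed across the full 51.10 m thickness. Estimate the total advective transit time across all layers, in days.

34.8

With flow normal to the layers, continuity requires the same specific discharge q through every layer.
Σ(b_i/K_i) = 12.6/41.9 + 13.5/11.0 + 13.1/0.168 + 11.9/3.60 = 82.81 d.
q = Δh / Σ(b_i/K_i) = 27.4 / 82.81 = 0.3309 m/day.
In each layer the seepage velocity is v_i = q/n_i, so the layer transit time is t_i = b_i·n_i / q:
  layer 1 (coarse sand): t_1 = 12.6 × 0.30 / 0.3309 = 11.42 d
  layer 2 (medium sand): t_2 = 13.5 × 0.24 / 0.3309 = 9.792 d
  layer 3 (weathered basalt): t_3 = 13.1 × 0.09 / 0.3309 = 3.563 d
  layer 4 (fine sand): t_4 = 11.9 × 0.28 / 0.3309 = 10.07 d
Total t = Σ t_i = 34.85 days.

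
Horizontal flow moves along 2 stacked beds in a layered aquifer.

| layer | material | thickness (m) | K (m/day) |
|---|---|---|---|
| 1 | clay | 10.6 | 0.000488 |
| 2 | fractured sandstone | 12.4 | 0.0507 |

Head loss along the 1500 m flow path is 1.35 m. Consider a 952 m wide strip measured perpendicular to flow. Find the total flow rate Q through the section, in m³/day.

0.543

Flow is parallel to layering, so each bed carries its own Darcy discharge and the transmissivities add.
Σ(K_i·b_i) = 0.000488×10.6 + 0.0507×12.4 = 0.6339 m²/day.
Hydraulic gradient i = Δh / L = 1.35 / 1500 = 0.0009000.
Q = Σ(K_i·b_i) · W · i = 0.6339 × 952 × 0.0009000 = 0.5431 m³/day.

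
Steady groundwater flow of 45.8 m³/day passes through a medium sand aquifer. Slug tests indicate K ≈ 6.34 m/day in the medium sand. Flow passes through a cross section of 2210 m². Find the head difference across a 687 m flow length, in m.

2.25

From Q = K·A·i, i = Q / (K·A) = 45.8 / (6.340 × 2210) = 0.003269.
Head loss Δh = i · L = 0.003269 × 687 = 2.246 m.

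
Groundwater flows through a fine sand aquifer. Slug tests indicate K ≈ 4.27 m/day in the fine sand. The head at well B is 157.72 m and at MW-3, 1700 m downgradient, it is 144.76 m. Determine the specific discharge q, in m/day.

Hydraulic gradient i = (157.72 − 144.76) / 1700 = 12.96 / 1700 = 0.007624.
Specific discharge q = K · i = 4.270 × 0.007624 = 0.03255 m/day.

0.0326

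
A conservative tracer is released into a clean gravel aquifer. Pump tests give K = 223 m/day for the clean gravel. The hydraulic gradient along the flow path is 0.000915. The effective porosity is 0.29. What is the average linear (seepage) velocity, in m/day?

Hydraulic gradient i = 0.000915.
Darcy flux q = K · i = 223.0 × 0.0009150 = 0.2040 m/day.
Seepage velocity v = q / n_e = 0.2040 / 0.29 = 0.7036 m/day.

0.704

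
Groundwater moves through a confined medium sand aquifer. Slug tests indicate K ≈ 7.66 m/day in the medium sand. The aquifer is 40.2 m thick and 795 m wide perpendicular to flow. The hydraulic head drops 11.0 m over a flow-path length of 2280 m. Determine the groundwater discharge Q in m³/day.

1180

Cross-sectional area A = 795 × 40.2 = 31959 m².
Hydraulic gradient i = Δh / L = 11.0 / 2280 = 0.004825.
Darcy's law: Q = K · A · i = 7.660 × 31959 × 0.004825 = 1181 m³/day.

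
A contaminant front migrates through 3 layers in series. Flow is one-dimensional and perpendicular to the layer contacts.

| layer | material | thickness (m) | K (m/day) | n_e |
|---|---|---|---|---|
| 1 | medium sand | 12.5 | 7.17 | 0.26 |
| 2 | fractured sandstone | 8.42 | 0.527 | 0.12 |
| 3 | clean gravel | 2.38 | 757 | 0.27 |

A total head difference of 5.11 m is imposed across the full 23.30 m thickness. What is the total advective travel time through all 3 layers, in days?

17.0

With flow normal to the layers, continuity requires the same specific discharge q through every layer.
Σ(b_i/K_i) = 12.5/7.17 + 8.42/0.527 + 2.38/757 = 17.72 d.
q = Δh / Σ(b_i/K_i) = 5.11 / 17.72 = 0.2883 m/day.
In each layer the seepage velocity is v_i = q/n_i, so the layer transit time is t_i = b_i·n_i / q:
  layer 1 (medium sand): t_1 = 12.5 × 0.26 / 0.2883 = 11.27 d
  layer 2 (fractured sandstone): t_2 = 8.42 × 0.12 / 0.2883 = 3.505 d
  layer 3 (clean gravel): t_3 = 2.38 × 0.27 / 0.2883 = 2.229 d
Total t = Σ t_i = 17.01 days.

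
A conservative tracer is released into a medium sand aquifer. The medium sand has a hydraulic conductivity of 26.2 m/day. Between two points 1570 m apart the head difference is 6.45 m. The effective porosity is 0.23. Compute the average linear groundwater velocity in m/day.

Hydraulic gradient i = Δh / L = 6.45 / 1570 = 0.004108.
Darcy flux q = K · i = 26.20 × 0.004108 = 0.1076 m/day.
Seepage velocity v = q / n_e = 0.1076 / 0.23 = 0.4680 m/day.

0.468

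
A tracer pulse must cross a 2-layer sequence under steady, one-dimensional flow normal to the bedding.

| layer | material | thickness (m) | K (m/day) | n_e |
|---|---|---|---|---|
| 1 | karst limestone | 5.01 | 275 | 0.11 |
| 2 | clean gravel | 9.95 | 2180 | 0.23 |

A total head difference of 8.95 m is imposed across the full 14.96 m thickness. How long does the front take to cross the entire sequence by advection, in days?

With flow normal to the layers, continuity requires the same specific discharge q through every layer.
Σ(b_i/K_i) = 5.01/275 + 9.95/2180 = 0.02278 d.
q = Δh / Σ(b_i/K_i) = 8.95 / 0.02278 = 392.8 m/day.
In each layer the seepage velocity is v_i = q/n_i, so the layer transit time is t_i = b_i·n_i / q:
  layer 1 (karst limestone): t_1 = 5.01 × 0.11 / 392.8 = 0.001403 d
  layer 2 (clean gravel): t_2 = 9.95 × 0.23 / 392.8 = 0.005825 d
Total t = Σ t_i = 0.007228 days.

0.00723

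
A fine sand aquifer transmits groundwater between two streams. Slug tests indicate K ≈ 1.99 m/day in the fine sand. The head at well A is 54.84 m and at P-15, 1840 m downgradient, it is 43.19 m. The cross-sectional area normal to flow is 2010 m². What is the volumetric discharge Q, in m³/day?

Hydraulic gradient i = (54.84 − 43.19) / 1840 = 11.65 / 1840 = 0.006332.
Darcy's law: Q = K · A · i = 1.990 × 2010 × 0.006332 = 25.33 m³/day.

25.3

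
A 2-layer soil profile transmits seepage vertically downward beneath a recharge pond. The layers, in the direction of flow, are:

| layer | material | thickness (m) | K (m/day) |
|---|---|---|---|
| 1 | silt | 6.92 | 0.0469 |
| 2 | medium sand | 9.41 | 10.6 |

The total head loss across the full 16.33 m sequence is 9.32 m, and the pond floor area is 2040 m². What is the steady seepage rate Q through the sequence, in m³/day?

128

Flow is perpendicular to layering, so the layers act in series and the equivalent K is the thickness-weighted harmonic mean.
Total thickness L = 6.92 + 9.41 = 16.33 m.
Σ(b_i/K_i) = 6.92/0.0469 + 9.41/10.6 = 148.4 d.
K_eq = L / Σ(b_i/K_i) = 16.33 / 148.4 = 0.1100 m/day.
Q = K_eq · A · (Δh/L) = 0.1100 × 2040 × (9.32/16.33) = 128.1 m³/day.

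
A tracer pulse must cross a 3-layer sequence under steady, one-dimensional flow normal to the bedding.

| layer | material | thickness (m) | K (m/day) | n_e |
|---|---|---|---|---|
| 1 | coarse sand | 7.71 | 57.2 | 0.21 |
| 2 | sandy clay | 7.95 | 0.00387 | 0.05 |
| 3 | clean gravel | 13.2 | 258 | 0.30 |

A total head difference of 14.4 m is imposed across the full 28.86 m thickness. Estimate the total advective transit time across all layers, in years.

With flow normal to the layers, continuity requires the same specific discharge q through every layer.
Σ(b_i/K_i) = 7.71/57.2 + 7.95/0.00387 + 13.2/258 = 2054 d.
q = Δh / Σ(b_i/K_i) = 14.4 / 2054 = 0.007009 m/day.
In each layer the seepage velocity is v_i = q/n_i, so the layer transit time is t_i = b_i·n_i / q:
  layer 1 (coarse sand): t_1 = 7.71 × 0.21 / 0.007009 = 231.0 d
  layer 2 (sandy clay): t_2 = 7.95 × 0.05 / 0.007009 = 56.71 d
  layer 3 (clean gravel): t_3 = 13.2 × 0.30 / 0.007009 = 565.0 d
Total t = Σ t_i = 852.7 days = 2.335 years.

2.33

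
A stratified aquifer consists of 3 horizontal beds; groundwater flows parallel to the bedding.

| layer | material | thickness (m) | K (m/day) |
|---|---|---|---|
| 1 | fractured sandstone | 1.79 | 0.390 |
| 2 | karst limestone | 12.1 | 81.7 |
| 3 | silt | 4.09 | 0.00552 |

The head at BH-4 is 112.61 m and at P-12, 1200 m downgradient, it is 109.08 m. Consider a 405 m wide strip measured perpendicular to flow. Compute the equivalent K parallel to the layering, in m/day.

Flow is parallel to layering, so each bed carries its own Darcy discharge and the transmissivities add.
Σ(K_i·b_i) = 0.390×1.79 + 81.7×12.1 + 0.00552×4.09 = 989.3 m²/day.
Total thickness b = 17.98 m, so K_eq = Σ(K_i·b_i)/b = 55.02 m/day.

55.0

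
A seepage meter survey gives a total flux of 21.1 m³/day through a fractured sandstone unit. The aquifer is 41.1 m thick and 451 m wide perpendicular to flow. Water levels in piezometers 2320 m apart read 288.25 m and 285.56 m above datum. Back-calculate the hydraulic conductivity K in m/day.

0.982

Cross-sectional area A = 451 × 41.1 = 18536 m².
Hydraulic gradient i = (288.25 − 285.56) / 2320 = 2.69 / 2320 = 0.001159.
From Q = K·A·i, K = Q / (A·i) = 21.1 / (18536 × 0.001159) = 0.9817 m/day.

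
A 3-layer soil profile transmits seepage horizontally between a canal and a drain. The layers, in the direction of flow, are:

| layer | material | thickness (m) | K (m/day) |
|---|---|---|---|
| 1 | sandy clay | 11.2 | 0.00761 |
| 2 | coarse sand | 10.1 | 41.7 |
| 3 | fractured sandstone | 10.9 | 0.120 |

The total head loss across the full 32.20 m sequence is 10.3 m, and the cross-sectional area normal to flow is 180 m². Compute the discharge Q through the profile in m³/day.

1.19

Flow is perpendicular to layering, so the layers act in series and the equivalent K is the thickness-weighted harmonic mean.
Total thickness L = 11.2 + 10.1 + 10.9 = 32.20 m.
Σ(b_i/K_i) = 11.2/0.00761 + 10.1/41.7 + 10.9/0.120 = 1563 d.
K_eq = L / Σ(b_i/K_i) = 32.20 / 1563 = 0.02060 m/day.
Q = K_eq · A · (Δh/L) = 0.02060 × 180 × (10.3/32.20) = 1.186 m³/day.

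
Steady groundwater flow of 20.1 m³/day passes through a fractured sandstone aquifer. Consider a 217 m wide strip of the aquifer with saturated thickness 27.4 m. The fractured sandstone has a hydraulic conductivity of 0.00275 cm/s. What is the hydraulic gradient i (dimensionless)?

Convert K: 0.00275 cm/s × 864 = 2.376 m/day.
Cross-sectional area A = 217 × 27.4 = 5946 m².
From Q = K·A·i, i = Q / (K·A) = 20.1 / (2.376 × 5946) = 0.001423.

0.00142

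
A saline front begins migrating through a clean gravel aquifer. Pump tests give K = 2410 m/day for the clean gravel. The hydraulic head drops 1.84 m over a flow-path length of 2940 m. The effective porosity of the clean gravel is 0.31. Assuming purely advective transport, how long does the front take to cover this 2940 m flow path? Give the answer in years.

1.65

Hydraulic gradient i = Δh / L = 1.84 / 2940 = 0.0006259.
Darcy flux q = K · i = 2410 × 0.0006259 = 1.508 m/day.
Seepage velocity v = q / n_e = 1.508 / 0.31 = 4.865 m/day.
Travel time t = L / v = 2940 / 4.865 = 604.3 days = 1.654 years.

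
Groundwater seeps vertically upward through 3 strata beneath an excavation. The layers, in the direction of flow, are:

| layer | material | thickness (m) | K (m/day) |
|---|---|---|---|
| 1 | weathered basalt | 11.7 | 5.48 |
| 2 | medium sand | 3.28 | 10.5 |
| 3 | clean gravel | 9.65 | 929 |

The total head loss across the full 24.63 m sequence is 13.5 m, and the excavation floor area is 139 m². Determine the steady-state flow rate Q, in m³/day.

763

Flow is perpendicular to layering, so the layers act in series and the equivalent K is the thickness-weighted harmonic mean.
Total thickness L = 11.7 + 3.28 + 9.65 = 24.63 m.
Σ(b_i/K_i) = 11.7/5.48 + 3.28/10.5 + 9.65/929 = 2.458 d.
K_eq = L / Σ(b_i/K_i) = 24.63 / 2.458 = 10.02 m/day.
Q = K_eq · A · (Δh/L) = 10.02 × 139 × (13.5/24.63) = 763.5 m³/day.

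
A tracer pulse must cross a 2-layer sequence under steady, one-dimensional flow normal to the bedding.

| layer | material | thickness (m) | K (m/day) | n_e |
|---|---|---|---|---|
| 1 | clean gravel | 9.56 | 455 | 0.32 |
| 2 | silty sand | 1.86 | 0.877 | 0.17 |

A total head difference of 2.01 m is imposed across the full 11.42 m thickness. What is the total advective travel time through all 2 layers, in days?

3.60

With flow normal to the layers, continuity requires the same specific discharge q through every layer.
Σ(b_i/K_i) = 9.56/455 + 1.86/0.877 = 2.142 d.
q = Δh / Σ(b_i/K_i) = 2.01 / 2.142 = 0.9384 m/day.
In each layer the seepage velocity is v_i = q/n_i, so the layer transit time is t_i = b_i·n_i / q:
  layer 1 (clean gravel): t_1 = 9.56 × 0.32 / 0.9384 = 3.260 d
  layer 2 (silty sand): t_2 = 1.86 × 0.17 / 0.9384 = 0.3369 d
Total t = Σ t_i = 3.597 days.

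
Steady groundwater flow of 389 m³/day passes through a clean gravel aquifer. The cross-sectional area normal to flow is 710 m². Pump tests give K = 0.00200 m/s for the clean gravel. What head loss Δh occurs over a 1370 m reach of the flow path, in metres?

4.34

Convert K: 0.00200 m/s × 86400 = 172.8 m/day.
From Q = K·A·i, i = Q / (K·A) = 389 / (172.8 × 710.0) = 0.003171.
Head loss Δh = i · L = 0.003171 × 1370 = 4.344 m.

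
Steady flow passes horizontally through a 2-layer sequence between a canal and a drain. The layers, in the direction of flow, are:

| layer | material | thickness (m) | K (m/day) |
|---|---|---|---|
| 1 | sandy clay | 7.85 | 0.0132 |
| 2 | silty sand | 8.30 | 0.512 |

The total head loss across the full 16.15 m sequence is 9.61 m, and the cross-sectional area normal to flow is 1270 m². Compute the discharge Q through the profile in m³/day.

20.0

Flow is perpendicular to layering, so the layers act in series and the equivalent K is the thickness-weighted harmonic mean.
Total thickness L = 7.85 + 8.30 = 16.15 m.
Σ(b_i/K_i) = 7.85/0.0132 + 8.30/0.512 = 610.9 d.
K_eq = L / Σ(b_i/K_i) = 16.15 / 610.9 = 0.02644 m/day.
Q = K_eq · A · (Δh/L) = 0.02644 × 1270 × (9.61/16.15) = 19.98 m³/day.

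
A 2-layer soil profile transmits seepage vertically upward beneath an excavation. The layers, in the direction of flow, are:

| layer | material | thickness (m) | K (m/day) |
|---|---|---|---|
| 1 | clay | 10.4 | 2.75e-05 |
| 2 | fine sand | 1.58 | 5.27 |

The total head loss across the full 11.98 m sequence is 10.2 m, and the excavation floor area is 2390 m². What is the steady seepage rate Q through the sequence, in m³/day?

0.0645

Flow is perpendicular to layering, so the layers act in series and the equivalent K is the thickness-weighted harmonic mean.
Total thickness L = 10.4 + 1.58 = 11.98 m.
Σ(b_i/K_i) = 10.4/2.75e-05 + 1.58/5.27 = 3.782e+05 d.
K_eq = L / Σ(b_i/K_i) = 11.98 / 3.782e+05 = 3.168e-05 m/day.
Q = K_eq · A · (Δh/L) = 3.168e-05 × 2390 × (10.2/11.98) = 0.06446 m³/day.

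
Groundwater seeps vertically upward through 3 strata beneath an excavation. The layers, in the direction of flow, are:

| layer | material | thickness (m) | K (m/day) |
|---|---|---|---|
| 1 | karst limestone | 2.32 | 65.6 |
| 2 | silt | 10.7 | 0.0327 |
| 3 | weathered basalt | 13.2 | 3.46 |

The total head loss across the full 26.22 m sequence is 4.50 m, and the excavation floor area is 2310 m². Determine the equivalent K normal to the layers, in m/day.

Flow is perpendicular to layering, so the layers act in series and the equivalent K is the thickness-weighted harmonic mean.
Total thickness L = 2.32 + 10.7 + 13.2 = 26.22 m.
Σ(b_i/K_i) = 2.32/65.6 + 10.7/0.0327 + 13.2/3.46 = 331.1 d.
K_eq = L / Σ(b_i/K_i) = 26.22 / 331.1 = 0.07920 m/day.

0.0792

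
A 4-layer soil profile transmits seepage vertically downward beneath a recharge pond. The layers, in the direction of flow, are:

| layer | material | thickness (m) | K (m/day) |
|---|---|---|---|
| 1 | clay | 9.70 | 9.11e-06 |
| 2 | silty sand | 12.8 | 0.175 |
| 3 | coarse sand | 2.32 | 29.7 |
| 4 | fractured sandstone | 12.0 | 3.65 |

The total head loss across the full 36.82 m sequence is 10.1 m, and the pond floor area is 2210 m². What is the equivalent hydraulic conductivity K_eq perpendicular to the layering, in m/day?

3.46e-05

Flow is perpendicular to layering, so the layers act in series and the equivalent K is the thickness-weighted harmonic mean.
Total thickness L = 9.70 + 12.8 + 2.32 + 12.0 = 36.82 m.
Σ(b_i/K_i) = 9.70/9.11e-06 + 12.8/0.175 + 2.32/29.7 + 12.0/3.65 = 1.065e+06 d.
K_eq = L / Σ(b_i/K_i) = 36.82 / 1.065e+06 = 3.458e-05 m/day.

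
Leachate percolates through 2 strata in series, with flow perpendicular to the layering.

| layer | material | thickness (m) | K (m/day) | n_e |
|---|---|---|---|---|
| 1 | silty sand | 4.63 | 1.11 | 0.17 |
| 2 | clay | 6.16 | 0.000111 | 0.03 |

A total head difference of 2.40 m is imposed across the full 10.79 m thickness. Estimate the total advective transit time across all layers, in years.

61.5

With flow normal to the layers, continuity requires the same specific discharge q through every layer.
Σ(b_i/K_i) = 4.63/1.11 + 6.16/0.000111 = 55500 d.
q = Δh / Σ(b_i/K_i) = 2.40 / 55500 = 4.324e-05 m/day.
In each layer the seepage velocity is v_i = q/n_i, so the layer transit time is t_i = b_i·n_i / q:
  layer 1 (silty sand): t_1 = 4.63 × 0.17 / 4.324e-05 = 18202 d
  layer 2 (clay): t_2 = 6.16 × 0.03 / 4.324e-05 = 4273 d
Total t = Σ t_i = 22475 days = 61.53 years.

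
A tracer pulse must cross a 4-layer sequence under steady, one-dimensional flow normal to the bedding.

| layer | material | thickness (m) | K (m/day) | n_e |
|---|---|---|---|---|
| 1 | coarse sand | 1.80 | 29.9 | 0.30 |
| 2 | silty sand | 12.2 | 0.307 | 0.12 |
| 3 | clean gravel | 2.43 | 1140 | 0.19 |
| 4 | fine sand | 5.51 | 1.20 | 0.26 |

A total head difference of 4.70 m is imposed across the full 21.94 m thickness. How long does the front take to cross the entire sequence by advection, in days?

36.8

With flow normal to the layers, continuity requires the same specific discharge q through every layer.
Σ(b_i/K_i) = 1.80/29.9 + 12.2/0.307 + 2.43/1140 + 5.51/1.20 = 44.39 d.
q = Δh / Σ(b_i/K_i) = 4.70 / 44.39 = 0.1059 m/day.
In each layer the seepage velocity is v_i = q/n_i, so the layer transit time is t_i = b_i·n_i / q:
  layer 1 (coarse sand): t_1 = 1.80 × 0.30 / 0.1059 = 5.101 d
  layer 2 (silty sand): t_2 = 12.2 × 0.12 / 0.1059 = 13.83 d
  layer 3 (clean gravel): t_3 = 2.43 × 0.19 / 0.1059 = 4.361 d
  layer 4 (fine sand): t_4 = 5.51 × 0.26 / 0.1059 = 13.53 d
Total t = Σ t_i = 36.82 days.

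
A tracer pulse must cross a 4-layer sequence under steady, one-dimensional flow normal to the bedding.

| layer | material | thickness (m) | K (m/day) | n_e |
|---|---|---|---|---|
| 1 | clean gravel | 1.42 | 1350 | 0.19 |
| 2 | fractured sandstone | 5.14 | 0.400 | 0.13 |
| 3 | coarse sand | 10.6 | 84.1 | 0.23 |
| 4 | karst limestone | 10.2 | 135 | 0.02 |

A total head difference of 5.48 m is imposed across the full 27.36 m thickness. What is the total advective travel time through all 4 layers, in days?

With flow normal to the layers, continuity requires the same specific discharge q through every layer.
Σ(b_i/K_i) = 1.42/1350 + 5.14/0.400 + 10.6/84.1 + 10.2/135 = 13.05 d.
q = Δh / Σ(b_i/K_i) = 5.48 / 13.05 = 0.4198 m/day.
In each layer the seepage velocity is v_i = q/n_i, so the layer transit time is t_i = b_i·n_i / q:
  layer 1 (clean gravel): t_1 = 1.42 × 0.19 / 0.4198 = 0.6426 d
  layer 2 (fractured sandstone): t_2 = 5.14 × 0.13 / 0.4198 = 1.592 d
  layer 3 (coarse sand): t_3 = 10.6 × 0.23 / 0.4198 = 5.807 d
  layer 4 (karst limestone): t_4 = 10.2 × 0.02 / 0.4198 = 0.4859 d
Total t = Σ t_i = 8.527 days.

8.53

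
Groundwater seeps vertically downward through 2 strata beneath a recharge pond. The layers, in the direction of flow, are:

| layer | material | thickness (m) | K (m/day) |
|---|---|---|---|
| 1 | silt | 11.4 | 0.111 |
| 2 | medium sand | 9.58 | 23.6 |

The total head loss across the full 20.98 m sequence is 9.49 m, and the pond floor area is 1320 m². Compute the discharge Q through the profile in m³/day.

Flow is perpendicular to layering, so the layers act in series and the equivalent K is the thickness-weighted harmonic mean.
Total thickness L = 11.4 + 9.58 = 20.98 m.
Σ(b_i/K_i) = 11.4/0.111 + 9.58/23.6 = 103.1 d.
K_eq = L / Σ(b_i/K_i) = 20.98 / 103.1 = 0.2035 m/day.
Q = K_eq · A · (Δh/L) = 0.2035 × 1320 × (9.49/20.98) = 121.5 m³/day.

121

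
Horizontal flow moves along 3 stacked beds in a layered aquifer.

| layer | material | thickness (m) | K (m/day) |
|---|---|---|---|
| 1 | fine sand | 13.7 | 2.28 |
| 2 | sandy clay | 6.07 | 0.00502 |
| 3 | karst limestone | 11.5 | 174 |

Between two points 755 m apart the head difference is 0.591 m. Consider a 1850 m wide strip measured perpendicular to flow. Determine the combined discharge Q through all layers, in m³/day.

2940

Flow is parallel to layering, so each bed carries its own Darcy discharge and the transmissivities add.
Σ(K_i·b_i) = 2.28×13.7 + 0.00502×6.07 + 174×11.5 = 2032 m²/day.
Hydraulic gradient i = Δh / L = 0.591 / 755 = 0.0007828.
Q = Σ(K_i·b_i) · W · i = 2032 × 1850 × 0.0007828 = 2943 m³/day.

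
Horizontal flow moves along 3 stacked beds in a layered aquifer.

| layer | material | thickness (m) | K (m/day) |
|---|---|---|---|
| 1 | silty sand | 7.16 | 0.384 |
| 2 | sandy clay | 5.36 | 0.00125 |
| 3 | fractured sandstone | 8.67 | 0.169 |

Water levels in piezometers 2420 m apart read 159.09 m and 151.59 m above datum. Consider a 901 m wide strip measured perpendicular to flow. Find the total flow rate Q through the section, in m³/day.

11.8

Flow is parallel to layering, so each bed carries its own Darcy discharge and the transmissivities add.
Σ(K_i·b_i) = 0.384×7.16 + 0.00125×5.36 + 0.169×8.67 = 4.221 m²/day.
Hydraulic gradient i = (159.09 − 151.59) / 2420 = 7.5 / 2420 = 0.003099.
Q = Σ(K_i·b_i) · W · i = 4.221 × 901 × 0.003099 = 11.79 m³/day.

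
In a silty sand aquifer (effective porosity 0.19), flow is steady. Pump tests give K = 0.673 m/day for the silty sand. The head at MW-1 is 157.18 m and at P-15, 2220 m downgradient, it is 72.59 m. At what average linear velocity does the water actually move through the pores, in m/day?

0.135

Hydraulic gradient i = (157.18 − 72.59) / 2220 = 84.59 / 2220 = 0.03810.
Darcy flux q = K · i = 0.6730 × 0.03810 = 0.02564 m/day.
Seepage velocity v = q / n_e = 0.02564 / 0.19 = 0.1350 m/day.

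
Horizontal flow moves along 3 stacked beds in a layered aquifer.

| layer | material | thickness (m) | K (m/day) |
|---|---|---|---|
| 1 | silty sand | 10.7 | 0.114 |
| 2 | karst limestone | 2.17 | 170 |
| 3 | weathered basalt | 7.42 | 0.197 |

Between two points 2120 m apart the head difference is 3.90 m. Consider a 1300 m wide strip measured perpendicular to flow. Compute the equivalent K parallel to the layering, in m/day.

18.3

Flow is parallel to layering, so each bed carries its own Darcy discharge and the transmissivities add.
Σ(K_i·b_i) = 0.114×10.7 + 170×2.17 + 0.197×7.42 = 371.6 m²/day.
Total thickness b = 20.29 m, so K_eq = Σ(K_i·b_i)/b = 18.31 m/day.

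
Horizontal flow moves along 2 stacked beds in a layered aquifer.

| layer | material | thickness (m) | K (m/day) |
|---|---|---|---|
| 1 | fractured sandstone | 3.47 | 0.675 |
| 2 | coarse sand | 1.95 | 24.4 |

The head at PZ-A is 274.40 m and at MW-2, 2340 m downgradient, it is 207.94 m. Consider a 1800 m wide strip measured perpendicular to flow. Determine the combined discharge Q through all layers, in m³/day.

Flow is parallel to layering, so each bed carries its own Darcy discharge and the transmissivities add.
Σ(K_i·b_i) = 0.675×3.47 + 24.4×1.95 = 49.92 m²/day.
Hydraulic gradient i = (274.40 − 207.94) / 2340 = 66.46 / 2340 = 0.02840.
Q = Σ(K_i·b_i) · W · i = 49.92 × 1800 × 0.02840 = 2552 m³/day.

2550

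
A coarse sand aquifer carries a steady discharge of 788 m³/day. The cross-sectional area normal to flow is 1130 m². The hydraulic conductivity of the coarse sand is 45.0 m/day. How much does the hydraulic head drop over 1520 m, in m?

23.6

From Q = K·A·i, i = Q / (K·A) = 788 / (45.00 × 1130) = 0.01550.
Head loss Δh = i · L = 0.01550 × 1520 = 23.55 m.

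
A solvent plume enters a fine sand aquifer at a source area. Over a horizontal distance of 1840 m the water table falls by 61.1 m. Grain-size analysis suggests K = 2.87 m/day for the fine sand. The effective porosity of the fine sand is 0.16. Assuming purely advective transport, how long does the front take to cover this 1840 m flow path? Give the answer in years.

Hydraulic gradient i = Δh / L = 61.1 / 1840 = 0.03321.
Darcy flux q = K · i = 2.870 × 0.03321 = 0.09530 m/day.
Seepage velocity v = q / n_e = 0.09530 / 0.16 = 0.5956 m/day.
Travel time t = L / v = 1840 / 0.5956 = 3089 days = 8.458 years.

8.46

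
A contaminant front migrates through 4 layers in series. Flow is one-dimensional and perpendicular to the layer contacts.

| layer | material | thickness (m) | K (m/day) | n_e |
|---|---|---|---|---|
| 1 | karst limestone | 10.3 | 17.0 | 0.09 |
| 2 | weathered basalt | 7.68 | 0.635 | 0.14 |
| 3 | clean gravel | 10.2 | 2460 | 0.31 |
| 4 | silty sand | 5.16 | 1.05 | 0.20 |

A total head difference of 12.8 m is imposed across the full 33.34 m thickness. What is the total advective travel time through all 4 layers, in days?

8.53

With flow normal to the layers, continuity requires the same specific discharge q through every layer.
Σ(b_i/K_i) = 10.3/17.0 + 7.68/0.635 + 10.2/2460 + 5.16/1.05 = 17.62 d.
q = Δh / Σ(b_i/K_i) = 12.8 / 17.62 = 0.7265 m/day.
In each layer the seepage velocity is v_i = q/n_i, so the layer transit time is t_i = b_i·n_i / q:
  layer 1 (karst limestone): t_1 = 10.3 × 0.09 / 0.7265 = 1.276 d
  layer 2 (weathered basalt): t_2 = 7.68 × 0.14 / 0.7265 = 1.480 d
  layer 3 (clean gravel): t_3 = 10.2 × 0.31 / 0.7265 = 4.352 d
  layer 4 (silty sand): t_4 = 5.16 × 0.20 / 0.7265 = 1.421 d
Total t = Σ t_i = 8.529 days.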